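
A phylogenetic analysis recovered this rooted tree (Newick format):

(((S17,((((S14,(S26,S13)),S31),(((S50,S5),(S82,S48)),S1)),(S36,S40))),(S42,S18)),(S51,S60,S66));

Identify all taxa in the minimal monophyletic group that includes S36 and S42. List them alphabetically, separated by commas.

Tracing S36: it sits inside (S36,S40).
Tracing S42: it sits inside (S42,S18).
The smallest clade enclosing both is ((S17,((((S14,(S26,S13)),S31),(((S50,S5),(S82,S48)),S1)),(S36,S40))),(S42,S18)); the answer is its 14 terminal taxa in alphabetical order.

S1, S13, S14, S17, S18, S26, S31, S36, S40, S42, S48, S5, S50, S82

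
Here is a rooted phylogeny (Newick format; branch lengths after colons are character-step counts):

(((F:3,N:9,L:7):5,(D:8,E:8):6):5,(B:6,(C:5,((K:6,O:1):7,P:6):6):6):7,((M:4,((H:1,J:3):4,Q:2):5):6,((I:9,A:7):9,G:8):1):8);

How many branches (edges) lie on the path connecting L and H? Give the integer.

The MRCA of L and H is the root of the tree.
From L up to that node: 3 branches. From H up to the same node: 5 branches. Total: 3 + 5 = 8.

8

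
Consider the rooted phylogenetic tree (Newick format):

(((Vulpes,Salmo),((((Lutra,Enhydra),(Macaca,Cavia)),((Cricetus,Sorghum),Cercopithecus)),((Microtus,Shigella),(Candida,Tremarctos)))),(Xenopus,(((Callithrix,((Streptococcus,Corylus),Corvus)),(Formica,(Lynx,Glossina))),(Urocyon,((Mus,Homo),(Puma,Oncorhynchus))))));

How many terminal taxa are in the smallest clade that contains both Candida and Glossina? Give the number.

26

The MRCA of Candida and Glossina is the root, so the clade is the entire tree.
That clade contains 26 terminal taxa: Callithrix, Candida, Cavia, Cercopithecus, Corvus, Corylus, Cricetus, Enhydra, Formica, Glossina, Homo, Lutra, Lynx, Macaca, Microtus, Mus, Oncorhynchus, Puma, Salmo, Shigella, Sorghum, Streptococcus, Tremarctos, Urocyon, Vulpes, Xenopus.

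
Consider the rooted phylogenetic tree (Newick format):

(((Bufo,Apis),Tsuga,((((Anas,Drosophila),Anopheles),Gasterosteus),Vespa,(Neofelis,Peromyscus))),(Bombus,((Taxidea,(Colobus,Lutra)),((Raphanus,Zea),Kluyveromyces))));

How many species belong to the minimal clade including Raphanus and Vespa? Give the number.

17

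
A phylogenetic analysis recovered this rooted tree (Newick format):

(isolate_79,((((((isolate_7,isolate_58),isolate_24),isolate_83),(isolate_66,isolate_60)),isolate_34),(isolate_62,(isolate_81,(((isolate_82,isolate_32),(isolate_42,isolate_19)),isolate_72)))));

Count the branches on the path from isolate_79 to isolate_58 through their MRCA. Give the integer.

8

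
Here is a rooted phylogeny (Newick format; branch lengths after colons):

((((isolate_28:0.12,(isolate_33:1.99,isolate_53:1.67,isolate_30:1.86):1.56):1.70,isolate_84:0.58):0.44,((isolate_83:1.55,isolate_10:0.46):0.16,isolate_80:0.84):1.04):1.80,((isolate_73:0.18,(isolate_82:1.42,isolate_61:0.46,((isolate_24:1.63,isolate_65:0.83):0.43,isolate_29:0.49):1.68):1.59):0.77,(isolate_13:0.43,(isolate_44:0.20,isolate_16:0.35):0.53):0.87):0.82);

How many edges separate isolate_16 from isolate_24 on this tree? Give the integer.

8

The MRCA of isolate_16 and isolate_24 is the node subtending ((isolate_73,(isolate_82,isolate_61,((isolate_24,isolate_65),isolate_29))),(isolate_13,(isolate_44,isolate_16))).
From isolate_16 up to that node: 3 branches. From isolate_24 up to the same node: 5 branches. Total: 3 + 5 = 8.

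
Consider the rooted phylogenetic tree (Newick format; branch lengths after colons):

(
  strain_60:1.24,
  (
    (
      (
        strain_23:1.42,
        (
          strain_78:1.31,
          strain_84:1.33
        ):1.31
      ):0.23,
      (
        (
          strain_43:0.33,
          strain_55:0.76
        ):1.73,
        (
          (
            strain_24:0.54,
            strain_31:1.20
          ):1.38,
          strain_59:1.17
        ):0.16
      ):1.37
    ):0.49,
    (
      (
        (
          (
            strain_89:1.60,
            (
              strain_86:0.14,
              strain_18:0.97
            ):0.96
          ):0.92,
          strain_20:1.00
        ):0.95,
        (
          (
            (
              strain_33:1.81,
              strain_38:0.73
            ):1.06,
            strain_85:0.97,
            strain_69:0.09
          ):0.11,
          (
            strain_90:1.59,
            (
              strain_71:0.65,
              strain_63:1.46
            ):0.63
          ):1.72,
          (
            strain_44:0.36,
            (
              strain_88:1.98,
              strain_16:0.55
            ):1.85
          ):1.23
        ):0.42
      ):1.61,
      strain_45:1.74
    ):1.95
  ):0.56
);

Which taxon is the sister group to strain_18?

strain_86

strain_18 attaches to the tree at the node subtending (strain_86,strain_18).
The other lineage descending from that same node — the sister group — is the single tip strain_86.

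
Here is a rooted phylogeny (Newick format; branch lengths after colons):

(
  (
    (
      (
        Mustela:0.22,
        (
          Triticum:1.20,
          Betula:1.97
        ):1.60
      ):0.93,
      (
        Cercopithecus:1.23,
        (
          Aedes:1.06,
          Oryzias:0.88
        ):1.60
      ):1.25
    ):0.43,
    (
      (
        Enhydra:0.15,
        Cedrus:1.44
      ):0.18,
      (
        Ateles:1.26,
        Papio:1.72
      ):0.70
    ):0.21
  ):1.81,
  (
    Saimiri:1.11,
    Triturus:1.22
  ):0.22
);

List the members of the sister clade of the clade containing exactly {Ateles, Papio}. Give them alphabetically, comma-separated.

Cedrus, Enhydra

The clade containing exactly {Ateles, Papio} attaches to the tree at the node subtending ((Enhydra,Cedrus),(Ateles,Papio)).
The other lineage descending from that same node — the sister group — is (Enhydra,Cedrus); its 2 tips in alphabetical order are the answer.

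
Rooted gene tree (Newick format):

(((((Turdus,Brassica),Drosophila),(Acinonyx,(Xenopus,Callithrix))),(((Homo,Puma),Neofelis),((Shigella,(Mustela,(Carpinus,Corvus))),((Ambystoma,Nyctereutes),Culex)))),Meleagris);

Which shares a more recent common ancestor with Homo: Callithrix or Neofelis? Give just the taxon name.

Neofelis

The MRCA of Homo and Neofelis subtends ((Homo,Puma),Neofelis) (3 taxa).
The MRCA of Homo and Callithrix subtends ((((Turdus,Brassica),Drosophila),(Acinonyx,(Xenopus,Callithrix))),(((Homo,Puma),Neofelis),((Shigella,(Mustela,(Carpinus,Corvus))),((Ambystoma,Nyctereutes),Culex)))) (16 taxa).
The first is nested inside the second, so Homo shares a more recent common ancestor with Neofelis.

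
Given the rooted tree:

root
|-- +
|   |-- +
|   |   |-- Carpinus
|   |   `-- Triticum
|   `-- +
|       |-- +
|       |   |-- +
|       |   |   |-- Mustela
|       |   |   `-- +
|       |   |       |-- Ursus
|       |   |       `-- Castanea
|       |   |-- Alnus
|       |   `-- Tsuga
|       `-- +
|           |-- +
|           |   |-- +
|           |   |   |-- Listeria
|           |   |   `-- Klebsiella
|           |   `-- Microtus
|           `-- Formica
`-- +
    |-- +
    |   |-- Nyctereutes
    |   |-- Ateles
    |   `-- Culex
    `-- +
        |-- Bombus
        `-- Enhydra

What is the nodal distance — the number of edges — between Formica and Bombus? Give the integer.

The MRCA of Formica and Bombus is the root of the tree.
From Formica up to that node: 4 branches. From Bombus up to the same node: 3 branches. Total: 4 + 3 = 7.

7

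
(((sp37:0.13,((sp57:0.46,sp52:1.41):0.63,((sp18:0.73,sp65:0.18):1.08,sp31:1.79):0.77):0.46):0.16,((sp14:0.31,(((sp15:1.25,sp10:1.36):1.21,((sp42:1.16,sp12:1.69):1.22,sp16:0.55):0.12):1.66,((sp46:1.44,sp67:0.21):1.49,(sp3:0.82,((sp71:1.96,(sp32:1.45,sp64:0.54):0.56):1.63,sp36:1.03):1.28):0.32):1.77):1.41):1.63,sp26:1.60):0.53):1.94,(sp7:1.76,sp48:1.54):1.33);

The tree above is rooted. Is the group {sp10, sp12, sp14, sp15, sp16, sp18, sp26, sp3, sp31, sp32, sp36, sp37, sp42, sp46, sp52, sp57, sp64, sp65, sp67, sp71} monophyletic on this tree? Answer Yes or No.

Yes

The most recent common ancestor of these taxa subtends ((sp37,((sp57,sp52),((sp18,sp65),sp31))),((sp14,(((sp15,sp10),((sp42,sp12),sp16)),((sp46,sp67),(sp3,((sp71,(sp32,sp64)),sp36))))),sp26)).
That clade has exactly 20 tips — every listed taxon and nothing else — so the group is monophyletic.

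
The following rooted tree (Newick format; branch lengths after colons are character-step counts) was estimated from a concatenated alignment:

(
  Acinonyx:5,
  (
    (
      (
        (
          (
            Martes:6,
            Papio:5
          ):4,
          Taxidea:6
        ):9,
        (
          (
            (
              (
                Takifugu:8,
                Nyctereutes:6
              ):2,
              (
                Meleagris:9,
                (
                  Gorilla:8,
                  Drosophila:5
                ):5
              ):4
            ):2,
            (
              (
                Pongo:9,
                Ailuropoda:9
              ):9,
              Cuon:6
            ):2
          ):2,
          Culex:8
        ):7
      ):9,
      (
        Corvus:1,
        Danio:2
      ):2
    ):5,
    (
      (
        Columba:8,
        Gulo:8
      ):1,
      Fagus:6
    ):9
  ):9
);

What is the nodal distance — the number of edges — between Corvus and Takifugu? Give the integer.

8

The MRCA of Corvus and Takifugu is the node subtending ((((Martes,Papio),Taxidea),((((Takifugu,Nyctereutes),(Meleagris,(Gorilla,Drosophila))),((Pongo,Ailuropoda),Cuon)),Culex)),(Corvus,Danio)).
From Corvus up to that node: 2 branches. From Takifugu up to the same node: 6 branches. Total: 2 + 6 = 8.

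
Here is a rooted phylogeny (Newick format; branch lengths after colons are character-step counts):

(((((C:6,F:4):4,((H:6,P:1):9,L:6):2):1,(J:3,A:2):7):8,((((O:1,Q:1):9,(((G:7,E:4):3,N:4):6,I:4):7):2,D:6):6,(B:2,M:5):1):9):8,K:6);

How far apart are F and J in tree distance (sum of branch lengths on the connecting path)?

19

The path runs F → … → MRCA → … → J; the MRCA is the node subtending (((C,F),((H,P),L)),(J,A)).
Branch lengths along that path: 4 + 4 + 1 + 7 + 3 = 19.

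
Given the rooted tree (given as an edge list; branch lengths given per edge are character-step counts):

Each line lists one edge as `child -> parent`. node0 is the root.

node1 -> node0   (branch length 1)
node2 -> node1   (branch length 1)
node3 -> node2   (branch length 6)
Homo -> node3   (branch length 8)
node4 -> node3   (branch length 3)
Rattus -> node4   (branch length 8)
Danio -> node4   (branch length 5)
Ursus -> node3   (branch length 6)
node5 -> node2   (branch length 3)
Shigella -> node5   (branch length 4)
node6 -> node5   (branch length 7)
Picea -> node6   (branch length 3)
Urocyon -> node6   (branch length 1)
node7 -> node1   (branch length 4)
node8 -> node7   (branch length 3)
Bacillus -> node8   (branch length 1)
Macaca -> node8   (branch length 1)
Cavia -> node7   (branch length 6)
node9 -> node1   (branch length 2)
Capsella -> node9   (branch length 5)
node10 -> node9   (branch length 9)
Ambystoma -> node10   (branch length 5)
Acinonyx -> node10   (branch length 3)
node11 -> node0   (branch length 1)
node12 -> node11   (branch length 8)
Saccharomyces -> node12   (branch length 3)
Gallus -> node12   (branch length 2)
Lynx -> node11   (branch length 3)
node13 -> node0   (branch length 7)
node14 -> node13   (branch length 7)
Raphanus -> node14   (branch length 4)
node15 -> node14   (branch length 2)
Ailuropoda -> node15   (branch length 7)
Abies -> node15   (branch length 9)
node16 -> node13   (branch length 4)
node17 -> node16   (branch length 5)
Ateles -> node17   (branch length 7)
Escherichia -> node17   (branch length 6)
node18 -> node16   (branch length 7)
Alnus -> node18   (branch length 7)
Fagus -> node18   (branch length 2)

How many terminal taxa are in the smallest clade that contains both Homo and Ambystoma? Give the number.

13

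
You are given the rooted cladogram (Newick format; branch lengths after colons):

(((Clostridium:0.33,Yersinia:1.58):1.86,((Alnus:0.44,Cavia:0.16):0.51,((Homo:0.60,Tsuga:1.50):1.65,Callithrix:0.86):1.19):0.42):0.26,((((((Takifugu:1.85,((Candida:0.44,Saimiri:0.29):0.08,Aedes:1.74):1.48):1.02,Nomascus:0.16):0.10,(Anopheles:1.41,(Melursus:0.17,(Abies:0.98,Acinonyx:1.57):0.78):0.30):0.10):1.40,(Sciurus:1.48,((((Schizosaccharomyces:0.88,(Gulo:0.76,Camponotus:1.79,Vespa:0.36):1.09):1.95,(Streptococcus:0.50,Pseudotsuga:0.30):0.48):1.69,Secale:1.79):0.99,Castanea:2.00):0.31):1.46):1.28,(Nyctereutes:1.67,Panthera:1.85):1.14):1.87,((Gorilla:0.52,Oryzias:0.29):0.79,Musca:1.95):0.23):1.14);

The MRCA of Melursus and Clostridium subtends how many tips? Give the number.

30

The MRCA of Melursus and Clostridium is the root, so the clade is the entire tree.
That clade contains 30 terminal taxa: Abies, Acinonyx, Aedes, Alnus, Anopheles, Callithrix, Camponotus, Candida, Castanea, Cavia, Clostridium, Gorilla, Gulo, Homo, Melursus, Musca, Nomascus, Nyctereutes, Oryzias, Panthera, Pseudotsuga, Saimiri, Schizosaccharomyces, Sciurus, Secale, Streptococcus, Takifugu, Tsuga, Vespa, Yersinia.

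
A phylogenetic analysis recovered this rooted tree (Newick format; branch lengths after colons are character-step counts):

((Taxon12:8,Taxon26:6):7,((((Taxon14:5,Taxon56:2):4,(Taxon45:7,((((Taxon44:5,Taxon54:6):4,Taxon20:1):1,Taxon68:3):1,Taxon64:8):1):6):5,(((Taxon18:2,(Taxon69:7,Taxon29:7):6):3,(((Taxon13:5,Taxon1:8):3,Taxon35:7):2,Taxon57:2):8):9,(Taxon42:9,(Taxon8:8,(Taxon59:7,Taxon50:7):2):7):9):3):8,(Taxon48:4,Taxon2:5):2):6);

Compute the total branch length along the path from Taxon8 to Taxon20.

42

The path runs Taxon8 → … → MRCA → … → Taxon20; the MRCA is the node subtending (((Taxon14,Taxon56),(Taxon45,((((Taxon44,Taxon54),Taxon20),Taxon68),Taxon64))),(((Taxon18,(Taxon69,Taxon29)),(((Taxon13,Taxon1),Taxon35),Taxon57)),(Taxon42,(Taxon8,(Taxon59,Taxon50))))).
Branch lengths along that path: 8 + 7 + 9 + 3 + 5 + 6 + 1 + 1 + 1 + 1 = 42.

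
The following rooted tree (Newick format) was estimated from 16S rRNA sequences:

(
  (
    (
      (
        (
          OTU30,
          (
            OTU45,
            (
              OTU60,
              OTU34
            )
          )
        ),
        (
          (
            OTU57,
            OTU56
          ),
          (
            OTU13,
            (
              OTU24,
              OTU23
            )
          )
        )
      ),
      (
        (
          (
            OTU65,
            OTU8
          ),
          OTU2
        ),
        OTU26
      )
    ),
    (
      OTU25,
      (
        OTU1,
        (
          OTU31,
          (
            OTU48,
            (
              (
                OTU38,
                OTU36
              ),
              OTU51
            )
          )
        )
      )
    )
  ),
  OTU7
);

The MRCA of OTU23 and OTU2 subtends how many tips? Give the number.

13

The MRCA of OTU23 and OTU2 is the node subtending (((OTU30,(OTU45,(OTU60,OTU34))),((OTU57,OTU56),(OTU13,(OTU24,OTU23)))),(((OTU65,OTU8),OTU2),OTU26)).
That clade contains 13 terminal taxa: OTU13, OTU2, OTU23, OTU24, OTU26, OTU30, OTU34, OTU45, OTU56, OTU57, OTU60, OTU65, OTU8.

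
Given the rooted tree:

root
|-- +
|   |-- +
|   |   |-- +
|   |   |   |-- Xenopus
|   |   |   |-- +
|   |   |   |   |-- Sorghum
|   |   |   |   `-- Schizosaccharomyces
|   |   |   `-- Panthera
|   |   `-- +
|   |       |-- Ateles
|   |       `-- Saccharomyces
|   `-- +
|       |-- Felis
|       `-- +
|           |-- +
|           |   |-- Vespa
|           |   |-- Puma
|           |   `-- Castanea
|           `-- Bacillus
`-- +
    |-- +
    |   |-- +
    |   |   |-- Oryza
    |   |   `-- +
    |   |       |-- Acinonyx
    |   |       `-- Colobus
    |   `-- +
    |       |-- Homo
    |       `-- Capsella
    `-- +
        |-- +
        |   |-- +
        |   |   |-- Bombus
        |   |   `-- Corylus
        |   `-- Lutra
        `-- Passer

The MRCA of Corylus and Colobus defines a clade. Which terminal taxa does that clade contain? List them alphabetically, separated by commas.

Acinonyx, Bombus, Capsella, Colobus, Corylus, Homo, Lutra, Oryza, Passer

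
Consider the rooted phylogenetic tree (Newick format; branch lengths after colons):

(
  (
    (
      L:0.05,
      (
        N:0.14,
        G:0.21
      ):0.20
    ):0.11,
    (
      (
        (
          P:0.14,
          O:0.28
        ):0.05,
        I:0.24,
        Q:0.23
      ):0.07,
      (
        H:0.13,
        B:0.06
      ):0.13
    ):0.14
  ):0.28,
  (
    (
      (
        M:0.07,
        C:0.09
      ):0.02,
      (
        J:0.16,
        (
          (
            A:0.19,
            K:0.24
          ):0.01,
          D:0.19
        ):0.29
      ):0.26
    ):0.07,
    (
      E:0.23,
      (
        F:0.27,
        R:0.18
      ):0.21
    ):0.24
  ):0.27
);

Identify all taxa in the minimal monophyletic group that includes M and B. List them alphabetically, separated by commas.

A, B, C, D, E, F, G, H, I, J, K, L, M, N, O, P, Q, R

Tracing M: it sits inside (M,C).
Tracing B: it sits inside (H,B).
The smallest clade enclosing both is the whole tree (their MRCA is the root), so the answer is all 18 tips in alphabetical order.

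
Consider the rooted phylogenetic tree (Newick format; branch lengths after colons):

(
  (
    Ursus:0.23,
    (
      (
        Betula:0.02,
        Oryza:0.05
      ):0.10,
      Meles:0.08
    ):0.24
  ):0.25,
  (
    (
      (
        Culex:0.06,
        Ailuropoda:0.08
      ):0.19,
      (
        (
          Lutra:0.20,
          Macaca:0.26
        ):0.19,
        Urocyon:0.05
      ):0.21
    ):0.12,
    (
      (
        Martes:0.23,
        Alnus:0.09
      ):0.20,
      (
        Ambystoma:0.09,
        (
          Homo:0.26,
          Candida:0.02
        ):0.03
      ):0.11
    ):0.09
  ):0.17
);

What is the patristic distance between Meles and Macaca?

The path runs Meles → … → MRCA → … → Macaca; the MRCA is the root of the tree.
Branch lengths along that path: 0.08 + 0.24 + 0.25 + 0.17 + 0.12 + 0.21 + 0.19 + 0.26 = 1.52.

1.52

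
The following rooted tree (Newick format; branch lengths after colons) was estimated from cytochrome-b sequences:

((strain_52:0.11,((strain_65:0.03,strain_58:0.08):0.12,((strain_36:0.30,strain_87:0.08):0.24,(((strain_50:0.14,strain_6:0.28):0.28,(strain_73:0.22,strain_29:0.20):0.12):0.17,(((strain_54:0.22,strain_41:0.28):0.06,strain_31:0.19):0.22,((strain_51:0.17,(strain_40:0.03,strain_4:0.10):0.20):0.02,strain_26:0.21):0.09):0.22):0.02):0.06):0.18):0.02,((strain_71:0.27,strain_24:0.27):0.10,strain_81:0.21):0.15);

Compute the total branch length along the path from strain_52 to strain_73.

0.88

The path runs strain_52 → … → MRCA → … → strain_73; the MRCA is the node subtending (strain_52,((strain_65,strain_58),((strain_36,strain_87),(((strain_50,strain_6),(strain_73,strain_29)),(((strain_54,strain_41),strain_31),((strain_51,(strain_40,strain_4)),strain_26)))))).
Branch lengths along that path: 0.11 + 0.18 + 0.06 + 0.02 + 0.17 + 0.12 + 0.22 = 0.88.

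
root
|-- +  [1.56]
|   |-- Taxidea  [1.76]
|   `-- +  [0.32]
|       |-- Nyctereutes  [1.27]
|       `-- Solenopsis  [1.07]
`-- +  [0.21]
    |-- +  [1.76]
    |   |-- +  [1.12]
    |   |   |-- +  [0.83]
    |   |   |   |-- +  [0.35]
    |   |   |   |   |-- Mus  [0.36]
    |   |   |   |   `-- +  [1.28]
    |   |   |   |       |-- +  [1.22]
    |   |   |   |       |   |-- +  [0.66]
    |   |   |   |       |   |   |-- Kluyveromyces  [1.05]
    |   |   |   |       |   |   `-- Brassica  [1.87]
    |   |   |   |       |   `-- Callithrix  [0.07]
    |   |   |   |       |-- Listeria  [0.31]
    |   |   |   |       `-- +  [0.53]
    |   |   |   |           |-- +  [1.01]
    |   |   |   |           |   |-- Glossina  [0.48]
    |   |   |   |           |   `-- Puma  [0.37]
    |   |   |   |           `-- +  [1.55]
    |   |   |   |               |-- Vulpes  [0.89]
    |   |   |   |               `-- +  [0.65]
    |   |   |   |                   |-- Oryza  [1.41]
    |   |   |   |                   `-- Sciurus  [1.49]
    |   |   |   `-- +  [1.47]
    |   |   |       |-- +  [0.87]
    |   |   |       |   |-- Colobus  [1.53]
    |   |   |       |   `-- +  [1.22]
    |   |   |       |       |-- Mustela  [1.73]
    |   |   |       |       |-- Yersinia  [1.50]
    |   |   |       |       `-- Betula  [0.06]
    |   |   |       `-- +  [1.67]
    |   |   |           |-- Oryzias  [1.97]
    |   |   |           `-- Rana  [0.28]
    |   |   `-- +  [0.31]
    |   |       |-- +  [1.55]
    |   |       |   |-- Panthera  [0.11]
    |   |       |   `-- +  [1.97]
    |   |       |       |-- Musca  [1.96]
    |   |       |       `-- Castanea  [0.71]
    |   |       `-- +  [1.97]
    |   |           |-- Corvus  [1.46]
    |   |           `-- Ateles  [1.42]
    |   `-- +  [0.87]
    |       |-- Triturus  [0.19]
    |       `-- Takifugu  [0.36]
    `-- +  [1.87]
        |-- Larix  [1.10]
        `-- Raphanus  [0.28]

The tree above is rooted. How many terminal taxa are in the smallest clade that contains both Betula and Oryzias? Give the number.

6

The MRCA of Betula and Oryzias is the node subtending ((Colobus,(Mustela,Yersinia,Betula)),(Oryzias,Rana)).
That clade contains 6 terminal taxa: Betula, Colobus, Mustela, Oryzias, Rana, Yersinia.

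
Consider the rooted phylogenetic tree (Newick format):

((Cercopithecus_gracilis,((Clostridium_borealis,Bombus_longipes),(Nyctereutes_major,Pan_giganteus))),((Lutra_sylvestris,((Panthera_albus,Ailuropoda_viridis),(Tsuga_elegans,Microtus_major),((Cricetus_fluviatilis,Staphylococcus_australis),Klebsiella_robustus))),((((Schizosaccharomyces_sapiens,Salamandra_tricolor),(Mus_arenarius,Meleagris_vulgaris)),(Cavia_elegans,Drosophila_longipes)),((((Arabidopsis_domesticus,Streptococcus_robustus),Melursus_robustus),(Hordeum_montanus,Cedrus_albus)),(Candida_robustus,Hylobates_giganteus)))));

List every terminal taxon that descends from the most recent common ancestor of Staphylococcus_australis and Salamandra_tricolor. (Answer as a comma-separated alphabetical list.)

Tracing Staphylococcus_australis: it sits inside (Cricetus_fluviatilis,Staphylococcus_australis).
Tracing Salamandra_tricolor: it sits inside (Schizosaccharomyces_sapiens,Salamandra_tricolor).
The smallest clade enclosing both is ((Lutra_sylvestris,((Panthera_albus,Ailuropoda_viridis),(Tsuga_elegans,Microtus_major),((Cricetus_fluviatilis,Staphylococcus_australis),Klebsiella_robustus))),((((Schizosaccharomyces_sapiens,Salamandra_tricolor),(Mus_arenarius,Meleagris_vulgaris)),(Cavia_elegans,Drosophila_longipes)),((((Arabidopsis_domesticus,Streptococcus_robustus),Melursus_robustus),(Hordeum_montanus,Cedrus_albus)),(Candida_robustus,Hylobates_giganteus)))); the answer is its 21 terminal taxa in alphabetical order.

Ailuropoda_viridis, Arabidopsis_domesticus, Candida_robustus, Cavia_elegans, Cedrus_albus, Cricetus_fluviatilis, Drosophila_longipes, Hordeum_montanus, Hylobates_giganteus, Klebsiella_robustus, Lutra_sylvestris, Meleagris_vulgaris, Melursus_robustus, Microtus_major, Mus_arenarius, Panthera_albus, Salamandra_tricolor, Schizosaccharomyces_sapiens, Staphylococcus_australis, Streptococcus_robustus, Tsuga_elegans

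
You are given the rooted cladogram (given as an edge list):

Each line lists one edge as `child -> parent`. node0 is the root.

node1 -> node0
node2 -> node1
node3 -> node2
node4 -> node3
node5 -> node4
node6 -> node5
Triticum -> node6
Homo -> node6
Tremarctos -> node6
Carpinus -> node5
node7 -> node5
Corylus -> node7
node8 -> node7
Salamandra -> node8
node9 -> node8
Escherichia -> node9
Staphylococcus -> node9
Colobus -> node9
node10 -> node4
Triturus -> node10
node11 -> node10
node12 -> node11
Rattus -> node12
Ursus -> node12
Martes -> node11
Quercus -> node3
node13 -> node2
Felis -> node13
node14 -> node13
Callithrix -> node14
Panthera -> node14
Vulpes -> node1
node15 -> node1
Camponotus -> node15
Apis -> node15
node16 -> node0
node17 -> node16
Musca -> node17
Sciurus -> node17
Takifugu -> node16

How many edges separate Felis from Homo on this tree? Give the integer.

The MRCA of Felis and Homo is the node subtending (((((Triticum,Homo,Tremarctos),Carpinus,(Corylus,(Salamandra,(Escherichia,Staphylococcus,Colobus)))),(Triturus,((Rattus,Ursus),Martes))),Quercus),(Felis,(Callithrix,Panthera))).
From Felis up to that node: 2 branches. From Homo up to the same node: 5 branches. Total: 2 + 5 = 7.

7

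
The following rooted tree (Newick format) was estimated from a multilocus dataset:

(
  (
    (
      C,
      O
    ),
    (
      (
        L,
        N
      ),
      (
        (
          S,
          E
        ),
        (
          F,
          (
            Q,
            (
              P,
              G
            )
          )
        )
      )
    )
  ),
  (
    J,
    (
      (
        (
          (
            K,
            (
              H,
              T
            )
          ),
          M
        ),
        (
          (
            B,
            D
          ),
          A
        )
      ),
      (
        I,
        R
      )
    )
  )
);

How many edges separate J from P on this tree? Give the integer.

9

The MRCA of J and P is the root of the tree.
From J up to that node: 2 branches. From P up to the same node: 7 branches. Total: 2 + 7 = 9.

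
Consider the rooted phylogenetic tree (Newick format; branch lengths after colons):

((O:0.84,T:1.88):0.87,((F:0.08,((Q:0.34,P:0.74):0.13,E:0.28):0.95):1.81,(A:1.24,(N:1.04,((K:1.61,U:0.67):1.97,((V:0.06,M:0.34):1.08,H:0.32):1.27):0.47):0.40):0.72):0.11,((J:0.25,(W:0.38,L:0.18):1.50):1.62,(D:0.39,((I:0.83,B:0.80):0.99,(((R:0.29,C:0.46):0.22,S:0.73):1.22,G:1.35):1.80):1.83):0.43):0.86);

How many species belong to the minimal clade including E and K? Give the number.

11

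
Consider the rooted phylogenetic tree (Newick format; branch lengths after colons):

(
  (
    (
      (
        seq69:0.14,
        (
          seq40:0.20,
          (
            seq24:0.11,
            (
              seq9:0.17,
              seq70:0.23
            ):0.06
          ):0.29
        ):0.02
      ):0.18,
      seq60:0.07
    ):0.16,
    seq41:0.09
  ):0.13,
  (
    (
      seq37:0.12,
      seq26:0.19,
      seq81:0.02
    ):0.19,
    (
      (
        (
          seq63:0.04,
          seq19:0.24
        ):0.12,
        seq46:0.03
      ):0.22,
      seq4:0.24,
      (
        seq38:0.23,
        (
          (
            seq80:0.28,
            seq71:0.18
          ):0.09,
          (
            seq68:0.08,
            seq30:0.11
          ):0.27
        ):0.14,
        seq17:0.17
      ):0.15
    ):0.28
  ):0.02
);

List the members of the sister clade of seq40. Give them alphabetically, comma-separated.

seq24, seq70, seq9

seq40 attaches to the tree at the node subtending (seq40,(seq24,(seq9,seq70))).
The other lineage descending from that same node — the sister group — is (seq24,(seq9,seq70)); its 3 tips in alphabetical order are the answer.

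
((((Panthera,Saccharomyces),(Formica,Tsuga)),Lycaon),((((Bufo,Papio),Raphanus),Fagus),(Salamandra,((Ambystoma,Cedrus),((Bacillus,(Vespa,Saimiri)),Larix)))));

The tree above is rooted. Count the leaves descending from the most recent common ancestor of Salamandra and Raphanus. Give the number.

11

The MRCA of Salamandra and Raphanus is the node subtending ((((Bufo,Papio),Raphanus),Fagus),(Salamandra,((Ambystoma,Cedrus),((Bacillus,(Vespa,Saimiri)),Larix)))).
That clade contains 11 terminal taxa: Ambystoma, Bacillus, Bufo, Cedrus, Fagus, Larix, Papio, Raphanus, Saimiri, Salamandra, Vespa.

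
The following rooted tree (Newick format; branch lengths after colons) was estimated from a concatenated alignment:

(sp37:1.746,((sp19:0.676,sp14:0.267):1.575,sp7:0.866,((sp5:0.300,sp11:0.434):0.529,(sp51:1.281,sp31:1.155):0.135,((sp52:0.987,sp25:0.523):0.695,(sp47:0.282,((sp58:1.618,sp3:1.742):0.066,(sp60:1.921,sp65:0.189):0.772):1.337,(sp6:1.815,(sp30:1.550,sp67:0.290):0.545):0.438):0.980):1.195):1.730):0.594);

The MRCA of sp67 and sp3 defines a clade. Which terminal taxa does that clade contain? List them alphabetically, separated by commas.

Tracing sp67: it sits inside (sp30,sp67).
Tracing sp3: it sits inside (sp58,sp3).
The smallest clade enclosing both is (sp47,((sp58,sp3),(sp60,sp65)),(sp6,(sp30,sp67))); the answer is its 8 terminal taxa in alphabetical order.

sp3, sp30, sp47, sp58, sp6, sp60, sp65, sp67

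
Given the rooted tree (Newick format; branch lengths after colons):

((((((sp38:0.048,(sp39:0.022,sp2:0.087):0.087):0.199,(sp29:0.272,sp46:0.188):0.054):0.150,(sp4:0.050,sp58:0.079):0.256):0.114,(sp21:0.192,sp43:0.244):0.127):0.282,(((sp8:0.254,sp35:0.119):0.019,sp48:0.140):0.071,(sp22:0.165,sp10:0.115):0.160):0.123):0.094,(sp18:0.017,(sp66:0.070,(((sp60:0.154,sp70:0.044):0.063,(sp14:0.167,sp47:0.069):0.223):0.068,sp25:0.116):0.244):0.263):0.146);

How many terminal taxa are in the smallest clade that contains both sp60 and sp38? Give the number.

21

The MRCA of sp60 and sp38 is the root, so the clade is the entire tree.
That clade contains 21 terminal taxa: sp10, sp14, sp18, sp2, sp21, sp22, sp25, sp29, sp35, sp38, sp39, sp4, sp43, sp46, sp47, sp48, sp58, sp60, sp66, sp70, sp8.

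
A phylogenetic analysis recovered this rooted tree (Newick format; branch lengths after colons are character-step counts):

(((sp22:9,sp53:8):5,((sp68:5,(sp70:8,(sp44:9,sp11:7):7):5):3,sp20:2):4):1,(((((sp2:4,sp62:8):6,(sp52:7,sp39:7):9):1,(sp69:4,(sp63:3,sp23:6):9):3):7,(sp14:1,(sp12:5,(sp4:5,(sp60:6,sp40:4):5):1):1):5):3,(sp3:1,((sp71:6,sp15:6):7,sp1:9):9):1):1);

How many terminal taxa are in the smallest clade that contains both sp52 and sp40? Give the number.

12

The MRCA of sp52 and sp40 is the node subtending ((((sp2,sp62),(sp52,sp39)),(sp69,(sp63,sp23))),(sp14,(sp12,(sp4,(sp60,sp40))))).
That clade contains 12 terminal taxa: sp12, sp14, sp2, sp23, sp39, sp4, sp40, sp52, sp60, sp62, sp63, sp69.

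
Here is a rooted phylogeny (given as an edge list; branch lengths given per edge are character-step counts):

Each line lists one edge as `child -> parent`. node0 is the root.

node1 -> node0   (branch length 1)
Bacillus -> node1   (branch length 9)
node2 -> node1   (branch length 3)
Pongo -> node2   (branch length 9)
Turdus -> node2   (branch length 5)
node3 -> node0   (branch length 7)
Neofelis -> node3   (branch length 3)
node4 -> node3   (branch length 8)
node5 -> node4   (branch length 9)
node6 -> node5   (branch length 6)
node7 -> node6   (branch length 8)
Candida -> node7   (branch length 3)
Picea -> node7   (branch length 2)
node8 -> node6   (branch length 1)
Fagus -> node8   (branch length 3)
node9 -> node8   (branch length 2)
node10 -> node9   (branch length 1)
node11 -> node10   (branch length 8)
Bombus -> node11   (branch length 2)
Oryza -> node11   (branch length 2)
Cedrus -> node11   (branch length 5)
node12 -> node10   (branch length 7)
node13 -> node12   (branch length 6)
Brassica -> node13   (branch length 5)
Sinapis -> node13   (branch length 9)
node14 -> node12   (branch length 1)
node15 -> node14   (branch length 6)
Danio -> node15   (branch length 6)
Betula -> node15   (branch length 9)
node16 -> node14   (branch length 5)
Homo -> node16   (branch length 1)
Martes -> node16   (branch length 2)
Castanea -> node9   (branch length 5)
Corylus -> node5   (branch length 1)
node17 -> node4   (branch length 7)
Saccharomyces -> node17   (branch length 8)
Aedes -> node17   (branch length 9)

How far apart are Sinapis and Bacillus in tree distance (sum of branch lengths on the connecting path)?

66

The path runs Sinapis → … → MRCA → … → Bacillus; the MRCA is the root of the tree.
Branch lengths along that path: 9 + 6 + 7 + 1 + 2 + 1 + 6 + 9 + 8 + 7 + 1 + 9 = 66.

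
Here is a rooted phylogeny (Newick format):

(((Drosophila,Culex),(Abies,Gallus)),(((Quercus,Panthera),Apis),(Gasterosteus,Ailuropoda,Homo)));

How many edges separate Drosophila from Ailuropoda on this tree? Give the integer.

6

The MRCA of Drosophila and Ailuropoda is the root of the tree.
From Drosophila up to that node: 3 branches. From Ailuropoda up to the same node: 3 branches. Total: 3 + 3 = 6.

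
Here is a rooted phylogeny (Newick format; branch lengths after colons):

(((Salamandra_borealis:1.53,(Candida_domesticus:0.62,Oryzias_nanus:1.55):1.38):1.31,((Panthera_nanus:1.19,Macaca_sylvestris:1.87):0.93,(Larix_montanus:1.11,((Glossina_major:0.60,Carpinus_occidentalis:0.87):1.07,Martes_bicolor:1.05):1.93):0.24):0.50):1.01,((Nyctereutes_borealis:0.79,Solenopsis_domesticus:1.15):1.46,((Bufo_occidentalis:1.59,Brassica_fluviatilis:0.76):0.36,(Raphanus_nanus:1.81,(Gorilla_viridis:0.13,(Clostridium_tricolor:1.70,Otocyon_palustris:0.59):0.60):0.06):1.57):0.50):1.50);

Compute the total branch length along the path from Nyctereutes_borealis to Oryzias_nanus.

9.00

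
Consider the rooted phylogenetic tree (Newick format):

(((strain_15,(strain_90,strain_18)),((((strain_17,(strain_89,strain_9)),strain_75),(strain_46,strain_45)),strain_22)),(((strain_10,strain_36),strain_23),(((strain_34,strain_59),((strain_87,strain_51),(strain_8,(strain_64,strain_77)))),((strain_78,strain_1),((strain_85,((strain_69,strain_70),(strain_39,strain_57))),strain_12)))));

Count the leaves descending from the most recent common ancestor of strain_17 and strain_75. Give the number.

4

The MRCA of strain_17 and strain_75 is the node subtending ((strain_17,(strain_89,strain_9)),strain_75).
That clade contains 4 terminal taxa: strain_17, strain_75, strain_89, strain_9.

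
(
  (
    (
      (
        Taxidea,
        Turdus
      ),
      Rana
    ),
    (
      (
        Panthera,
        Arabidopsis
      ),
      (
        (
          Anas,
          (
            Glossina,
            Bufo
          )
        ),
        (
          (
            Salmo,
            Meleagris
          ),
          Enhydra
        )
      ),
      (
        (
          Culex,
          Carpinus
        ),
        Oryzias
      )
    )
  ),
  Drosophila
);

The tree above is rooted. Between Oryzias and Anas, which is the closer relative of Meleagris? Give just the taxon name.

The MRCA of Meleagris and Anas subtends ((Anas,(Glossina,Bufo)),((Salmo,Meleagris),Enhydra)) (6 taxa).
The MRCA of Meleagris and Oryzias subtends ((Panthera,Arabidopsis),((Anas,(Glossina,Bufo)),((Salmo,Meleagris),Enhydra)),((Culex,Carpinus),Oryzias)) (11 taxa).
The first is nested inside the second, so Meleagris shares a more recent common ancestor with Anas.

Anas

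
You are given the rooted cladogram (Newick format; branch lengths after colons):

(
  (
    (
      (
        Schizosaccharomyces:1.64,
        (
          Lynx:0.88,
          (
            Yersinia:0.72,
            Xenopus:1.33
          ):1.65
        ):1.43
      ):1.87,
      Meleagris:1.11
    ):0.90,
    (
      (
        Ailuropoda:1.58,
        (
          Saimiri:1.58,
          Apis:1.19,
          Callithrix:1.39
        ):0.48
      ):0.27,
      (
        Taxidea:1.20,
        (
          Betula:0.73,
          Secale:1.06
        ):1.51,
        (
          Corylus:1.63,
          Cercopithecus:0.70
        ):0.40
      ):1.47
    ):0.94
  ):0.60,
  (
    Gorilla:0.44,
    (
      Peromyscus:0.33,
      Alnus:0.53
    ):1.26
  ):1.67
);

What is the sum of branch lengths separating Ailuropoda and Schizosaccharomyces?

The path runs Ailuropoda → … → MRCA → … → Schizosaccharomyces; the MRCA is the node subtending (((Schizosaccharomyces,(Lynx,(Yersinia,Xenopus))),Meleagris),((Ailuropoda,(Saimiri,Apis,Callithrix)),(Taxidea,(Betula,Secale),(Corylus,Cercopithecus)))).
Branch lengths along that path: 1.58 + 0.27 + 0.94 + 0.90 + 1.87 + 1.64 = 7.20.

7.20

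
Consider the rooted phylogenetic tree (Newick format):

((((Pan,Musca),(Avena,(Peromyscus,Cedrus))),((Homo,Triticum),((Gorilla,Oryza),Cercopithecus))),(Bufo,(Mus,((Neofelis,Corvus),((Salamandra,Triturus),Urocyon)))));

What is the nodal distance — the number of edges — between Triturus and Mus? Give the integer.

5

The MRCA of Triturus and Mus is the node subtending (Mus,((Neofelis,Corvus),((Salamandra,Triturus),Urocyon))).
From Triturus up to that node: 4 branches. From Mus up to the same node: 1 branch. Total: 4 + 1 = 5.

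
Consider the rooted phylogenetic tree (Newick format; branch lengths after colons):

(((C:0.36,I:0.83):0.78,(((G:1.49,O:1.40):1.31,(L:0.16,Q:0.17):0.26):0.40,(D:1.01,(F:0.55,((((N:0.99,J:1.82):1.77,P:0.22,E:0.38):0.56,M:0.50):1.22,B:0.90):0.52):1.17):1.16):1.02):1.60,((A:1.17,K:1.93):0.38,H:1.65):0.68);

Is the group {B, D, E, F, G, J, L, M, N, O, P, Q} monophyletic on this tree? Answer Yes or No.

The most recent common ancestor of these taxa subtends (((G,O),(L,Q)),(D,(F,((((N,J),P,E),M),B)))).
That clade has exactly 12 tips — every listed taxon and nothing else — so the group is monophyletic.

Yes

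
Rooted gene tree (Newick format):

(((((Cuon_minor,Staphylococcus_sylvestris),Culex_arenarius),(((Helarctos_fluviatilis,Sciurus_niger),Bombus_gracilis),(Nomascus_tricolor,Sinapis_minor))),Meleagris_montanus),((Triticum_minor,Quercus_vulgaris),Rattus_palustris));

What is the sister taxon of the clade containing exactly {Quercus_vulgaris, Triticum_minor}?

The clade containing exactly {Quercus_vulgaris, Triticum_minor} attaches to the tree at the node subtending ((Triticum_minor,Quercus_vulgaris),Rattus_palustris).
The other lineage descending from that same node — the sister group — is the single tip Rattus_palustris.

Rattus_palustris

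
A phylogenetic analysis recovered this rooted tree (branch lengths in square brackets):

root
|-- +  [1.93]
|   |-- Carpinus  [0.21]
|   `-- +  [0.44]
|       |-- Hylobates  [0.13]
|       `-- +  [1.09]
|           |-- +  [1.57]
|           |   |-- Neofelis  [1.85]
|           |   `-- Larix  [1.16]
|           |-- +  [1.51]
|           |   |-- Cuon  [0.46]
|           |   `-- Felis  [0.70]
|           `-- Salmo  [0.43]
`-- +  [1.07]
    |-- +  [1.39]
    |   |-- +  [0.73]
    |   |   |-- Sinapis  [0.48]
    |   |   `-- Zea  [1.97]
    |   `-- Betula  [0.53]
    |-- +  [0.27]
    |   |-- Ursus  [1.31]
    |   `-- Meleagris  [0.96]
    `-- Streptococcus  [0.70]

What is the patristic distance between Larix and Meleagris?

8.49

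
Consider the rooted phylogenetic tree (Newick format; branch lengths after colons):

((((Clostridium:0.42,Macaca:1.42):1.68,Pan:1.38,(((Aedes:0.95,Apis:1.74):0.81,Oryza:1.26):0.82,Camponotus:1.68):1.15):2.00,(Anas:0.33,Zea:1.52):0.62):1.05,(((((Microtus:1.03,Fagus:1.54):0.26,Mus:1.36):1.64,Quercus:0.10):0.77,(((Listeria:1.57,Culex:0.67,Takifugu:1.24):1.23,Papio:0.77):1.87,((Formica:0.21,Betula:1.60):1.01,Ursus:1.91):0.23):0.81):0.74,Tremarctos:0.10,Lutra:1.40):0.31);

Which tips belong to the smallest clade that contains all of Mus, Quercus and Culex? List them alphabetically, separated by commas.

Betula, Culex, Fagus, Formica, Listeria, Microtus, Mus, Papio, Quercus, Takifugu, Ursus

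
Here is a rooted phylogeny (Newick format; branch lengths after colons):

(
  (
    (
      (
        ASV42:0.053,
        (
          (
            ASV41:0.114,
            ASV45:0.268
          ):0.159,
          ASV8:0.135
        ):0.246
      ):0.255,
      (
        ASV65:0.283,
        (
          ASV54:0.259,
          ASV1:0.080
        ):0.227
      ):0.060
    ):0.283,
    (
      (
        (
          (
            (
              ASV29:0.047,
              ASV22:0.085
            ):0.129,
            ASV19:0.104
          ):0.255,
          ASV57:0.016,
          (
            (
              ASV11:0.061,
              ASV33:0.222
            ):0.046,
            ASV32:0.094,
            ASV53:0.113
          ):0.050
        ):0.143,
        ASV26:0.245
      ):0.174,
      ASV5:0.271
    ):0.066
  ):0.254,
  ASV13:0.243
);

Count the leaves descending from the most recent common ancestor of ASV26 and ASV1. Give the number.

17

The MRCA of ASV26 and ASV1 is the node subtending (((ASV42,((ASV41,ASV45),ASV8)),(ASV65,(ASV54,ASV1))),(((((ASV29,ASV22),ASV19),ASV57,((ASV11,ASV33),ASV32,ASV53)),ASV26),ASV5)).
That clade contains 17 terminal taxa: ASV1, ASV11, ASV19, ASV22, ASV26, ASV29, ASV32, ASV33, ASV41, ASV42, ASV45, ASV5, ASV53, ASV54, ASV57, ASV65, ASV8.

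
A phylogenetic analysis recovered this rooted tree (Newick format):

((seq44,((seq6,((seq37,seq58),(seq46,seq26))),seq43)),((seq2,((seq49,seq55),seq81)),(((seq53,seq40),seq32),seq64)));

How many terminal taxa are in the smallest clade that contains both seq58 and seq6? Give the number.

The MRCA of seq58 and seq6 is the node subtending (seq6,((seq37,seq58),(seq46,seq26))).
That clade contains 5 terminal taxa: seq26, seq37, seq46, seq58, seq6.

5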